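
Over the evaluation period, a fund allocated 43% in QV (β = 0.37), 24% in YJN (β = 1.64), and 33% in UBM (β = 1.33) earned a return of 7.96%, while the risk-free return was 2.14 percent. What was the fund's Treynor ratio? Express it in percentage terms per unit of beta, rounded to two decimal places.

5.87%

β_P = 0.43×0.37 + 0.24×1.64 + 0.33×1.33 = 0.9916
Treynor = (R_P − R_f) / β_P = (7.96% − 2.14%) / 0.9916 = 5.82% / 0.9916 = 5.87%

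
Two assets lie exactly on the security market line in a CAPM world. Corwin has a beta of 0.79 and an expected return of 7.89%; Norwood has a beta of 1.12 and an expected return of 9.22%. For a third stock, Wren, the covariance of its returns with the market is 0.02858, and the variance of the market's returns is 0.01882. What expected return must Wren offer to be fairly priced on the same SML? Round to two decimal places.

MRP = (9.22% − 7.89%) / (1.12 − 0.79) = 4.0303%
R_f = 7.89% − 0.79 × 4.0303% = 4.7061%
β_Wren = Cov / Var(R_m) = 0.02858 / 0.01882 = 1.5186
E(R_Wren) = R_f + β × MRP = 4.7061% + 1.5186 × 4.0303% = 10.83%

10.83%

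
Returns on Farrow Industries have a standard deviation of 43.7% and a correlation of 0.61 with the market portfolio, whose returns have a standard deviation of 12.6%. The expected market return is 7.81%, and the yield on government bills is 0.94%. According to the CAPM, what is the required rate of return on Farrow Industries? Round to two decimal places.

15.47%

β = ρ × σ_i / σ_m = 0.61 × 43.7% / 12.6% = 2.1156
MRP = 7.81% − 0.94% = 6.87%
E(R) = 0.94% + 2.1156 × 6.87% = 15.47%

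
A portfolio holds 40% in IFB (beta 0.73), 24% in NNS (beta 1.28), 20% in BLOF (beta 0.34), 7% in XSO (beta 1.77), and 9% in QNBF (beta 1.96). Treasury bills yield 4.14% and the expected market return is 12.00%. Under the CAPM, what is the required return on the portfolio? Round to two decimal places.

11.74%

β_P = Σ w_i β_i = 0.40×0.73 + 0.24×1.28 + 0.20×0.34 + 0.07×1.77 + 0.09×1.96 = 0.9675
MRP = 12.00% − 4.14% = 7.86%
E(R_P) = R_f + β_P × MRP = 4.14% + 0.9675 × 7.86% = 11.74%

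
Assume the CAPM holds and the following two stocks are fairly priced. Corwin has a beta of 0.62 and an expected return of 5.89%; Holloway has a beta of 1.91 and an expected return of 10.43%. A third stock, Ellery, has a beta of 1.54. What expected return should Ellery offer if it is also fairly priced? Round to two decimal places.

MRP (SML slope) = (10.43% − 5.89%) / (1.91 − 0.62) = 4.54% / 1.29 = 3.5194%
R_f (intercept) = 5.89% − 0.62 × 3.5194% = 3.7080%
E(R_Ellery) = R_f + β × MRP = 3.7080% + 1.54 × 3.5194% = 9.13%

9.13%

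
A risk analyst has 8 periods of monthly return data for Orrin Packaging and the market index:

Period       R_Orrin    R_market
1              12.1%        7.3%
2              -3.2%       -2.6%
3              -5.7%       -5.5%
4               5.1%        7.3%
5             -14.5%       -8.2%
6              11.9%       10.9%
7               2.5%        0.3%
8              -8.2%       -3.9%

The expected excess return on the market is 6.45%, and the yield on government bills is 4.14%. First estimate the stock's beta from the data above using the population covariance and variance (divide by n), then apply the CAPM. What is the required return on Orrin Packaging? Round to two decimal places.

12.59%

Mean R_i = (12.1 − 3.2 − 5.7 + 5.1 − 14.5 + 11.9 + 2.5 − 8.2) / 8 = 0.0000%
Mean R_m = (7.3 − 2.6 − 5.5 + 7.3 − 8.2 + 10.9 + 0.3 − 3.9) / 8 = 0.7000%
Σ(R_i − R̄_i)(R_m − R̄_m) = 446.5700  ⇒  Cov = 446.5700 / 8 = 55.8213
Σ(R_m − R̄_m)² = 341.0200  ⇒  Var(R_m) = 341.0200 / 8 = 42.6275
β = Cov / Var(R_m) = 55.8213 / 42.6275 = 1.3095
E(R) = R_f + β × MRP = 4.14% + 1.3095 × 6.45% = 12.59%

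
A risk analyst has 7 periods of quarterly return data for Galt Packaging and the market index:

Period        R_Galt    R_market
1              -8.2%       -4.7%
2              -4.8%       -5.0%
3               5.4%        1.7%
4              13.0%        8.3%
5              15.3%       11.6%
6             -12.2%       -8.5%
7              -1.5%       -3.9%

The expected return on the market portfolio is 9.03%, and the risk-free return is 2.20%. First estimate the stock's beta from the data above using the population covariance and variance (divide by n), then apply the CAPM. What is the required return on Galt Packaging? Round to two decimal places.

11.56%

Mean R_i = (-8.2 − 4.8 + 5.4 + 13.0 + 15.3 − 12.2 − 1.5) / 7 = 1.0000%
Mean R_m = (-4.7 − 5.0 + 1.7 + 8.3 + 11.6 − 8.5 − 3.9) / 7 = -0.0714%
Σ(R_i − R̄_i)(R_m − R̄_m) = 467.1500  ⇒  Cov = 467.1500 / 7 = 66.7357
Σ(R_m − R̄_m)² = 340.8543  ⇒  Var(R_m) = 340.8543 / 7 = 48.6935
β = Cov / Var(R_m) = 66.7357 / 48.6935 = 1.3705
MRP = 9.03% − 2.20% = 6.83%
E(R) = R_f + β × MRP = 2.20% + 1.3705 × 6.83% = 11.56%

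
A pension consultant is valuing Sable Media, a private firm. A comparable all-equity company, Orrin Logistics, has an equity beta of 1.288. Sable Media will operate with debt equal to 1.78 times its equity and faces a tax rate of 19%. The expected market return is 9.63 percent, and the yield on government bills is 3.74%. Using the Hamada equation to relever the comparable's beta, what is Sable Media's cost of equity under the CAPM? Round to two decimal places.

22.26%

β_L = β_U × [1 + (1 − t)(D/E)] = 1.288 × [1 + (1 − 0.19) × 1.78]
    = 1.288 × [1 + 0.81 × 1.78] = 1.288 × 2.4418 = 3.1450
MRP = 9.63% − 3.74% = 5.89%
E(R) = R_f + β_L × MRP = 3.74% + 3.1450 × 5.89% = 22.26%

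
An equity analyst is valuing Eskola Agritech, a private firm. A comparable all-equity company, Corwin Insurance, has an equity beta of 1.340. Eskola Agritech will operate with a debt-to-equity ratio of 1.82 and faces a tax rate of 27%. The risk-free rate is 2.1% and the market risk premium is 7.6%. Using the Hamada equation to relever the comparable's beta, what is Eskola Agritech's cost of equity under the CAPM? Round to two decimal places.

β_L = β_U × [1 + (1 − t)(D/E)] = 1.340 × [1 + (1 − 0.27) × 1.82]
    = 1.340 × [1 + 0.73 × 1.82] = 1.340 × 2.3286 = 3.1203
E(R) = R_f + β_L × MRP = 2.1% + 3.1203 × 7.6% = 25.81%

25.81%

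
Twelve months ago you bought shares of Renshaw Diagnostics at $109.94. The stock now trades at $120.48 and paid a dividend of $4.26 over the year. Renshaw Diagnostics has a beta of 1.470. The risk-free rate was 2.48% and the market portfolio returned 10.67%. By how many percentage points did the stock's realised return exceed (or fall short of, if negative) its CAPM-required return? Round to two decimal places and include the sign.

Realised HPR = (P1 + D1 − P0) / P0 = (120.48 + 4.26 − 109.94) / 109.94 = 14.80 / 109.94 = 13.4619%
MRP = 10.67% − 2.48% = 8.19%
CAPM required = R_f + β·MRP = 2.48% + 1.470 × 8.19% = 14.51930%
α = realised − required = 13.4619% − 14.51930% = -1.06%

-1.06%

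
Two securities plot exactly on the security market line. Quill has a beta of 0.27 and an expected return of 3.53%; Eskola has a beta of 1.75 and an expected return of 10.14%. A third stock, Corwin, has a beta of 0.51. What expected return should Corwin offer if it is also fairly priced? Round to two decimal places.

MRP (SML slope) = (10.14% − 3.53%) / (1.75 − 0.27) = 6.61% / 1.48 = 4.4662%
R_f (intercept) = 3.53% − 0.27 × 4.4662% = 2.3241%
E(R_Corwin) = R_f + β × MRP = 2.3241% + 0.51 × 4.4662% = 4.60%

4.60%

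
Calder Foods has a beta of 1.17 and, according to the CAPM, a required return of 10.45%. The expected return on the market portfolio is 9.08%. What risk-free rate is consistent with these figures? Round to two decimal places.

E(R) = R_f + β(E(R_m) − R_f) = R_f(1 − β) + β·E(R_m)
10.45% = R_f × (1 − 1.17) + 1.17 × 9.08%
10.45% = R_f × -0.17 + 10.6236%
R_f = (10.45% − 10.6236%) / -0.17 = 1.02%

1.02%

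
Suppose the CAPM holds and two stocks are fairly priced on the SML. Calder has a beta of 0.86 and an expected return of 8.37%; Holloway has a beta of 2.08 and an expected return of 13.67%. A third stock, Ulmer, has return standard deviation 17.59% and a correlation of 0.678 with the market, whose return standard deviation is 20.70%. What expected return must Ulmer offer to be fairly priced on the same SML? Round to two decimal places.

7.14%

MRP = (13.67% − 8.37%) / (2.08 − 0.86) = 4.3443%
R_f = 8.37% − 0.86 × 4.3443% = 4.6339%
β_Ulmer = ρ·σ_i/σ_m = 0.678 × 17.59 / 20.70 = 0.5761
E(R_Ulmer) = R_f + β × MRP = 4.6339% + 0.5761 × 4.3443% = 7.14%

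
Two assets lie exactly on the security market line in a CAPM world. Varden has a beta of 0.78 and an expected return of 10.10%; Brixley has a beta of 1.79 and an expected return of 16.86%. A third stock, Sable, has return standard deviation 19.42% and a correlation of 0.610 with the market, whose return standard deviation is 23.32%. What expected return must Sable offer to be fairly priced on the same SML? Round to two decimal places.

8.28%

MRP = (16.86% − 10.10%) / (1.79 − 0.78) = 6.6931%
R_f = 10.10% − 0.78 × 6.6931% = 4.8794%
β_Sable = ρ·σ_i/σ_m = 0.610 × 19.42 / 23.32 = 0.5080
E(R_Sable) = R_f + β × MRP = 4.8794% + 0.5080 × 6.6931% = 8.28%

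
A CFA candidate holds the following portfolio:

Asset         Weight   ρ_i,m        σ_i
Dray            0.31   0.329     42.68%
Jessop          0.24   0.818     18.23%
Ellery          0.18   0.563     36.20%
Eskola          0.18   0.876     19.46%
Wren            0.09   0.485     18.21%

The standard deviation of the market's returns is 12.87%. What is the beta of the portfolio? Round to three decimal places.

1.202

β_Dray = 0.329 × 42.68% / 12.87% = 1.0910
β_Jessop = 0.818 × 18.23% / 12.87% = 1.1587
β_Ellery = 0.563 × 36.20% / 12.87% = 1.5836
β_Eskola = 0.876 × 19.46% / 12.87% = 1.3246
β_Wren = 0.485 × 18.21% / 12.87% = 0.6862
β_P = Σ w_i β_i = 0.31×1.0910 + 0.24×1.1587 + 0.18×1.5836 + 0.18×1.3246 + 0.09×0.6862 = 1.2015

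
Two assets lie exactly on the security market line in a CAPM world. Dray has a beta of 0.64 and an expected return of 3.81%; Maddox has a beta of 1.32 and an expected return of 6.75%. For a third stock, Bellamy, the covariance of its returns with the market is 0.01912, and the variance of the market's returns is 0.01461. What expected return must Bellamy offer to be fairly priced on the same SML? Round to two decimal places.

6.70%

MRP = (6.75% − 3.81%) / (1.32 − 0.64) = 4.3235%
R_f = 3.81% − 0.64 × 4.3235% = 1.0430%
β_Bellamy = Cov / Var(R_m) = 0.01912 / 0.01461 = 1.3087
E(R_Bellamy) = R_f + β × MRP = 1.0430% + 1.3087 × 4.3235% = 6.70%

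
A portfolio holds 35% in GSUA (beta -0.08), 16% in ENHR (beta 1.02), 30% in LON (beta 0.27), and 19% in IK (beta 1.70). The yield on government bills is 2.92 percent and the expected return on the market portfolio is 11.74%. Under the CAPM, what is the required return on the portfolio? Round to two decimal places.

β_P = Σ w_i β_i = 0.35×-0.08 + 0.16×1.02 + 0.30×0.27 + 0.19×1.70 = 0.5392
MRP = 11.74% − 2.92% = 8.82%
E(R_P) = R_f + β_P × MRP = 2.92% + 0.5392 × 8.82% = 7.68%

7.68%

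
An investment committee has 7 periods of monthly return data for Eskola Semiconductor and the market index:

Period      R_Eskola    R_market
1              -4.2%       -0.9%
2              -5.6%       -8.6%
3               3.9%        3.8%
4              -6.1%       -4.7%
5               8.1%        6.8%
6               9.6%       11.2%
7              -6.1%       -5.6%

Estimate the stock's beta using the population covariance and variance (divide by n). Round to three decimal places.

Mean R_i = (-4.2 − 5.6 + 3.9 − 6.1 + 8.1 + 9.6 − 6.1) / 7 = -0.0571%
Mean R_m = (-0.9 − 8.6 + 3.8 − 4.7 + 6.8 + 11.2 − 5.6) / 7 = 0.2857%
Σ(R_i − R̄_i)(R_m − R̄_m) = 292.3043  ⇒  Cov = 292.3043 / 7 = 41.7578
Σ(R_m − R̄_m)² = 313.7686  ⇒  Var(R_m) = 313.7686 / 7 = 44.8241
β = Cov / Var(R_m) = 41.7578 / 44.8241 = 0.9316

0.932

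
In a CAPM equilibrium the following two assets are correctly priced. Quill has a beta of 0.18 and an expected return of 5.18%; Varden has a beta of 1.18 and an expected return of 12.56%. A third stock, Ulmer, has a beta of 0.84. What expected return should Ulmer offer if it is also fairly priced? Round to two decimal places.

10.05%

MRP (SML slope) = (12.56% − 5.18%) / (1.18 − 0.18) = 7.38% / 1.00 = 7.3800%
R_f (intercept) = 5.18% − 0.18 × 7.3800% = 3.8516%
E(R_Ulmer) = R_f + β × MRP = 3.8516% + 0.84 × 7.3800% = 10.05%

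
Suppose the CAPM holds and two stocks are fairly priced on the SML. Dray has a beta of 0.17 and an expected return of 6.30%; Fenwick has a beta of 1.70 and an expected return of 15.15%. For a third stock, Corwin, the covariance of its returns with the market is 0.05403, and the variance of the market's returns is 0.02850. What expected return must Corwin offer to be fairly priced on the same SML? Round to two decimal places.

MRP = (15.15% − 6.30%) / (1.70 − 0.17) = 5.7843%
R_f = 6.30% − 0.17 × 5.7843% = 5.3167%
β_Corwin = Cov / Var(R_m) = 0.05403 / 0.02850 = 1.8958
E(R_Corwin) = R_f + β × MRP = 5.3167% + 1.8958 × 5.7843% = 16.28%

16.28%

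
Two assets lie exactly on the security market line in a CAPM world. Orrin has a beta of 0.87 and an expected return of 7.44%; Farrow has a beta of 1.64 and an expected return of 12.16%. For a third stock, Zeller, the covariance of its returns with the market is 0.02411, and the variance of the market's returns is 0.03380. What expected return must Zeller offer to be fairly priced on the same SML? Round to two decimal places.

MRP = (12.16% − 7.44%) / (1.64 − 0.87) = 6.1299%
R_f = 7.44% − 0.87 × 6.1299% = 2.1070%
β_Zeller = Cov / Var(R_m) = 0.02411 / 0.03380 = 0.7133
E(R_Zeller) = R_f + β × MRP = 2.1070% + 0.7133 × 6.1299% = 6.48%

6.48%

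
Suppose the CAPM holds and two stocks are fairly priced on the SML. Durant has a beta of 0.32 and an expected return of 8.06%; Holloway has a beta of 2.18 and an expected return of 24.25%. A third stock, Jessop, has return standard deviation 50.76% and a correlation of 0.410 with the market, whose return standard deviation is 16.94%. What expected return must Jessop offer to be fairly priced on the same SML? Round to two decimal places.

15.97%

MRP = (24.25% − 8.06%) / (2.18 − 0.32) = 8.7043%
R_f = 8.06% − 0.32 × 8.7043% = 5.2746%
β_Jessop = ρ·σ_i/σ_m = 0.410 × 50.76 / 16.94 = 1.2285
E(R_Jessop) = R_f + β × MRP = 5.2746% + 1.2285 × 8.7043% = 15.97%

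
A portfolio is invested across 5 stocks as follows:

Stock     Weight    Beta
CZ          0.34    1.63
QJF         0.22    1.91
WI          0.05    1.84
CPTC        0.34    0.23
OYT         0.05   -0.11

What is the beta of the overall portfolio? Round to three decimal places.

β_P = Σ w_i β_i = 0.34×1.63 + 0.22×1.91 + 0.05×1.84 + 0.34×0.23 + 0.05×-0.11 = 1.1391

1.139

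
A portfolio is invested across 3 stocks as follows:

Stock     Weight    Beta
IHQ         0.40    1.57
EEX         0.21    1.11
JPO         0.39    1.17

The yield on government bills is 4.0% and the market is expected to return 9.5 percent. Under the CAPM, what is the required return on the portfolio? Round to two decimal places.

11.25%

β_P = Σ w_i β_i = 0.40×1.57 + 0.21×1.11 + 0.39×1.17 = 1.3174
MRP = 9.5% − 4.0% = 5.50%
E(R_P) = R_f + β_P × MRP = 4.0% + 1.3174 × 5.5% = 11.25%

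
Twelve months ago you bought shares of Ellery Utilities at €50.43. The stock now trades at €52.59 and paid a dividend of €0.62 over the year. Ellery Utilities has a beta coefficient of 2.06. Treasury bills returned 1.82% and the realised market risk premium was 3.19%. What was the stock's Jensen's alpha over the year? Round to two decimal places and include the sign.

-2.88%

Realised HPR = (P1 + D1 − P0) / P0 = (52.59 + 0.62 − 50.43) / 50.43 = 2.78 / 50.43 = 5.5126%
CAPM required = R_f + β·MRP = 1.82% + 2.06 × 3.19% = 8.3914%
α = realised − required = 5.5126% − 8.3914% = -2.88%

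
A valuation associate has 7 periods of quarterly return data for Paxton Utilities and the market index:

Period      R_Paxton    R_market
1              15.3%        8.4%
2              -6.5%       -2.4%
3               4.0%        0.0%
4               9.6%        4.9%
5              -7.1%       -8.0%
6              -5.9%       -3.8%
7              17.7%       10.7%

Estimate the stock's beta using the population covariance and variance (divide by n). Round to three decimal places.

Mean R_i = (15.3 − 6.5 + 4.0 + 9.6 − 7.1 − 5.9 + 17.7) / 7 = 3.8714%
Mean R_m = (8.4 − 2.4 + 0.0 + 4.9 − 8.0 − 3.8 + 10.7) / 7 = 1.4000%
Σ(R_i − R̄_i)(R_m − R̄_m) = 421.8300  ⇒  Cov = 421.8300 / 7 = 60.2614
Σ(R_m − R̄_m)² = 279.5400  ⇒  Var(R_m) = 279.5400 / 7 = 39.9343
β = Cov / Var(R_m) = 60.2614 / 39.9343 = 1.5090

1.509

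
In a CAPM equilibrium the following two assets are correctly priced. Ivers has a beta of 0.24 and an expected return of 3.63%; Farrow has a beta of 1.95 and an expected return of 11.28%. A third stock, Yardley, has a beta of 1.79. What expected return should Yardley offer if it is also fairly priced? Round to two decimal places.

10.56%

MRP (SML slope) = (11.28% − 3.63%) / (1.95 − 0.24) = 7.65% / 1.71 = 4.4737%
R_f (intercept) = 3.63% − 0.24 × 4.4737% = 2.5563%
E(R_Yardley) = R_f + β × MRP = 2.5563% + 1.79 × 4.4737% = 10.56%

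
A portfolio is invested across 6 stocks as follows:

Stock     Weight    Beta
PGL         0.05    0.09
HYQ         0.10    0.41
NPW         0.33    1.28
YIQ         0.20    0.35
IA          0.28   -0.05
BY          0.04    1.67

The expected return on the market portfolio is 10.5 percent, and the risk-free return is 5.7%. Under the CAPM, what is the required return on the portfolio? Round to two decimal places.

8.54%

β_P = Σ w_i β_i = 0.05×0.09 + 0.10×0.41 + 0.33×1.28 + 0.20×0.35 + 0.28×-0.05 + 0.04×1.67 = 0.5907
MRP = 10.5% − 5.7% = 4.80%
E(R_P) = R_f + β_P × MRP = 5.7% + 0.5907 × 4.8% = 8.54%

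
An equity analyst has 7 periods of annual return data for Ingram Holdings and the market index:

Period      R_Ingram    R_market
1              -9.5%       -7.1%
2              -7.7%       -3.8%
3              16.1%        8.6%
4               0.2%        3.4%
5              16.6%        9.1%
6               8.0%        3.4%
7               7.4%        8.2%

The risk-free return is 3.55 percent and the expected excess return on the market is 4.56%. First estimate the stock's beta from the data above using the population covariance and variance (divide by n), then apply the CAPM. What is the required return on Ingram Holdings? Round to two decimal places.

Mean R_i = (-9.5 − 7.7 + 16.1 + 0.2 + 16.6 + 8.0 + 7.4) / 7 = 4.4429%
Mean R_m = (-7.1 − 3.8 + 8.6 + 3.4 + 9.1 + 3.4 + 8.2) / 7 = 3.1143%
Σ(R_i − R̄_i)(R_m − R̄_m) = 377.9357  ⇒  Cov = 377.9357 / 7 = 53.9908
Σ(R_m − R̄_m)² = 244.0886  ⇒  Var(R_m) = 244.0886 / 7 = 34.8698
β = Cov / Var(R_m) = 53.9908 / 34.8698 = 1.5484
E(R) = R_f + β × MRP = 3.55% + 1.5484 × 4.56% = 10.61%

10.61%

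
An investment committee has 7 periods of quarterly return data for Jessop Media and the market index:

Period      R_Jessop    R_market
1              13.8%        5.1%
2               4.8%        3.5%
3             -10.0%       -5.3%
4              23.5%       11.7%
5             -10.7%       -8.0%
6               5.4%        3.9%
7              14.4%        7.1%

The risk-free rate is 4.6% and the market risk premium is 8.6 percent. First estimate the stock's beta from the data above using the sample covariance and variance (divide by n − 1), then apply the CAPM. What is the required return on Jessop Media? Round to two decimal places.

Mean R_i = (13.8 + 4.8 − 10.0 + 23.5 − 10.7 + 5.4 + 14.4) / 7 = 5.8857%
Mean R_m = (5.1 + 3.5 − 5.3 + 11.7 − 8.0 + 3.9 + 7.1) / 7 = 2.5714%
Σ(R_i − R̄_i)(R_m − R̄_m) = 518.0871  ⇒  Cov = 518.0871 / 6 = 86.3479
Σ(R_m − R̄_m)² = 286.5743  ⇒  Var(R_m) = 286.5743 / 6 = 47.7624
β = Cov / Var(R_m) = 86.3479 / 47.7624 = 1.8079
E(R) = R_f + β × MRP = 4.6% + 1.8079 × 8.6% = 20.15%

20.15%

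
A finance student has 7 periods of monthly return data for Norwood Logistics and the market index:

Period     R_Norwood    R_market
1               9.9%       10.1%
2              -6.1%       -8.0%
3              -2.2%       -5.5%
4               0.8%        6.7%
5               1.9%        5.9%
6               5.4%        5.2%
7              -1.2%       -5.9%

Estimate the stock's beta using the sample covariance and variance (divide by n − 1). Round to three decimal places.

Mean R_i = (9.9 − 6.1 − 2.2 + 0.8 + 1.9 + 5.4 − 1.2) / 7 = 1.2143%
Mean R_m = (10.1 − 8.0 − 5.5 + 6.7 + 5.9 + 5.2 − 5.9) / 7 = 1.2143%
Σ(R_i − R̄_i)(R_m − R̄_m) = 202.2986  ⇒  Cov = 202.2986 / 6 = 33.7164
Σ(R_m − R̄_m)² = 327.4886  ⇒  Var(R_m) = 327.4886 / 6 = 54.5814
β = Cov / Var(R_m) = 33.7164 / 54.5814 = 0.6177

0.618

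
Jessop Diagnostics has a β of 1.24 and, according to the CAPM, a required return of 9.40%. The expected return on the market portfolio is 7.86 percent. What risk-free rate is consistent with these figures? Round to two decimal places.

E(R) = R_f + β(E(R_m) − R_f) = R_f(1 − β) + β·E(R_m)
9.40% = R_f × (1 − 1.24) + 1.24 × 7.86%
9.40% = R_f × -0.24 + 9.7464%
R_f = (9.40% − 9.7464%) / -0.24 = 1.44%

1.44%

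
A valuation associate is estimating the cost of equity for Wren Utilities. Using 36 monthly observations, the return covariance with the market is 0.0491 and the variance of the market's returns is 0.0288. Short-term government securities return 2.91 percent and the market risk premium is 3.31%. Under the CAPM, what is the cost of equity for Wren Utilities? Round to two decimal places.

β = Cov(R_i, R_m) / Var(R_m) = 0.0491 / 0.0288 = 1.7049
E(R) = R_f + β × MRP = 2.91% + 1.7049 × 3.31% = 8.55%

8.55%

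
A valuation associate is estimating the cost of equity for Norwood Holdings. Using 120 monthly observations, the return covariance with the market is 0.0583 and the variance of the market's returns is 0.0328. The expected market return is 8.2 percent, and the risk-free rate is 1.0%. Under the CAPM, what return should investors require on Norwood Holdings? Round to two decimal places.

13.80%

β = Cov(R_i, R_m) / Var(R_m) = 0.0583 / 0.0328 = 1.7774
MRP = 8.2% − 1.0% = 7.20%
E(R) = R_f + β × MRP = 1.0% + 1.7774 × 7.2% = 13.80%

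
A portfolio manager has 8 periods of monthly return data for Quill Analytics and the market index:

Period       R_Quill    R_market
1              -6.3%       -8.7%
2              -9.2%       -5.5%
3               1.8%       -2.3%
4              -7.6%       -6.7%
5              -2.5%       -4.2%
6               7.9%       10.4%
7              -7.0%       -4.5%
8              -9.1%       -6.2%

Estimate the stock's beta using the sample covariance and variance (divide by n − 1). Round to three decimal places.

Mean R_i = (-6.3 − 9.2 + 1.8 − 7.6 − 2.5 + 7.9 − 7.0 − 9.1) / 8 = -4.0000%
Mean R_m = (-8.7 − 5.5 − 2.3 − 6.7 − 4.2 + 10.4 − 4.5 − 6.2) / 8 = -3.4625%
Σ(R_i − R̄_i)(R_m − R̄_m) = 221.9700  ⇒  Cov = 221.9700 / 7 = 31.7100
Σ(R_m − R̄_m)² = 244.6988  ⇒  Var(R_m) = 244.6988 / 7 = 34.9570
β = Cov / Var(R_m) = 31.7100 / 34.9570 = 0.9071

0.907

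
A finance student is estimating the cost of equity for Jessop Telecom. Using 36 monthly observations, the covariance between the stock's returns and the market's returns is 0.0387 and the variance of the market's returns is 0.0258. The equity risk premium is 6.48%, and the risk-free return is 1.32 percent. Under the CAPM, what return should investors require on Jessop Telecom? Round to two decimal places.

11.04%

β = Cov(R_i, R_m) / Var(R_m) = 0.0387 / 0.0258 = 1.5000
E(R) = R_f + β × MRP = 1.32% + 1.5000 × 6.48% = 11.04%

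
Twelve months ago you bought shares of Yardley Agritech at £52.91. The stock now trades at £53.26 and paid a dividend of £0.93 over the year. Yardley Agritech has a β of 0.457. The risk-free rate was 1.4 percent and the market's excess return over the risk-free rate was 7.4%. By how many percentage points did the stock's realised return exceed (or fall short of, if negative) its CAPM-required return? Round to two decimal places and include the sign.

-2.36%

Realised HPR = (P1 + D1 − P0) / P0 = (53.26 + 0.93 − 52.91) / 52.91 = 1.28 / 52.91 = 2.4192%
CAPM required = R_f + β·MRP = 1.4% + 0.457 × 7.4% = 4.7818%
α = realised − required = 2.4192% − 4.7818% = -2.36%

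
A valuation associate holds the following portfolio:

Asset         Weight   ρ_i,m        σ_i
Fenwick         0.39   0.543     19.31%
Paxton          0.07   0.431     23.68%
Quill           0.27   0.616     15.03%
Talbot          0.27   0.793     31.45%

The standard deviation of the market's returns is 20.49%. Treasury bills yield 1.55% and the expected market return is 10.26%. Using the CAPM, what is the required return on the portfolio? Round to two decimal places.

7.52%

β_Fenwick = 0.543 × 19.31% / 20.49% = 0.5117
β_Paxton = 0.431 × 23.68% / 20.49% = 0.4981
β_Quill = 0.616 × 15.03% / 20.49% = 0.4519
β_Talbot = 0.793 × 31.45% / 20.49% = 1.2172
β_P = Σ w_i β_i = 0.39×0.5117 + 0.07×0.4981 + 0.27×0.4519 + 0.27×1.2172 = 0.6851
MRP = 10.26% − 1.55% = 8.71%
E(R_P) = R_f + β_P × MRP = 1.55% + 0.6851 × 8.71% = 7.52%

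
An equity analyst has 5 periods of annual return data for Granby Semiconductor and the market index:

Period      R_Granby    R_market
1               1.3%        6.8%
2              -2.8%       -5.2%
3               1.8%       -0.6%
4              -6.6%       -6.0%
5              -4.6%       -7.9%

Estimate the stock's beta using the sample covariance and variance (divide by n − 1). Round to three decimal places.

Mean R_i = (1.3 − 2.8 + 1.8 − 6.6 − 4.6) / 5 = -2.1800%
Mean R_m = (6.8 − 5.2 − 0.6 − 6.0 − 7.9) / 5 = -2.5800%
Σ(R_i − R̄_i)(R_m − R̄_m) = 70.1380  ⇒  Cov = 70.1380 / 4 = 17.5345
Σ(R_m − R̄_m)² = 138.7680  ⇒  Var(R_m) = 138.7680 / 4 = 34.6920
β = Cov / Var(R_m) = 17.5345 / 34.6920 = 0.5054

0.505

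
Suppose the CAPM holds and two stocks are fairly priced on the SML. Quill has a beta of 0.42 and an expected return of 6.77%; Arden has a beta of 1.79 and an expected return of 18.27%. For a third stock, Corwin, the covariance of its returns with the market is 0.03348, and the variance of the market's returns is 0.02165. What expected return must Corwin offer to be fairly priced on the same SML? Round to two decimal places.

MRP = (18.27% − 6.77%) / (1.79 − 0.42) = 8.3942%
R_f = 6.77% − 0.42 × 8.3942% = 3.2444%
β_Corwin = Cov / Var(R_m) = 0.03348 / 0.02165 = 1.5464
E(R_Corwin) = R_f + β × MRP = 3.2444% + 1.5464 × 8.3942% = 16.23%

16.23%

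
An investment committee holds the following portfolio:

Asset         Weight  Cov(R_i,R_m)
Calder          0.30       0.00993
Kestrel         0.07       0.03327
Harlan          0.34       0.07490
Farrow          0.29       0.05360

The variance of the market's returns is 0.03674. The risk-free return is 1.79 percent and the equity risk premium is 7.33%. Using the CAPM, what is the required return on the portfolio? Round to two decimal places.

β_Calder = 0.00993 / 0.03674 = 0.2703
β_Kestrel = 0.03327 / 0.03674 = 0.9056
β_Harlan = 0.07490 / 0.03674 = 2.0386
β_Farrow = 0.05360 / 0.03674 = 1.4589
β_P = Σ w_i β_i = 0.30×0.2703 + 0.07×0.9056 + 0.34×2.0386 + 0.29×1.4589 = 1.2607
E(R_P) = R_f + β_P × MRP = 1.79% + 1.2607 × 7.33% = 11.03%

11.03%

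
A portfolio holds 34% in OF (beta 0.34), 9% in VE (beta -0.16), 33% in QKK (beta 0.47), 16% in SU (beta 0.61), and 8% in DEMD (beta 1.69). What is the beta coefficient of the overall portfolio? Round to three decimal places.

0.489

β_P = Σ w_i β_i = 0.34×0.34 + 0.09×-0.16 + 0.33×0.47 + 0.16×0.61 + 0.08×1.69 = 0.4891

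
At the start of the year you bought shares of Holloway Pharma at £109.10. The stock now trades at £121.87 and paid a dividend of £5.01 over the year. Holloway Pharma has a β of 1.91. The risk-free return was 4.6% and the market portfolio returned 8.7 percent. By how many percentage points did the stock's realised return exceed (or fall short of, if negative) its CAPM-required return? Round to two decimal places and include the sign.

+3.87%

Realised HPR = (P1 + D1 − P0) / P0 = (121.87 + 5.01 − 109.10) / 109.10 = 17.78 / 109.10 = 16.2970%
MRP = 8.7% − 4.6% = 4.10%
CAPM required = R_f + β·MRP = 4.6% + 1.91 × 4.1% = 12.4310%
α = realised − required = 16.2970% − 12.4310% = +3.87%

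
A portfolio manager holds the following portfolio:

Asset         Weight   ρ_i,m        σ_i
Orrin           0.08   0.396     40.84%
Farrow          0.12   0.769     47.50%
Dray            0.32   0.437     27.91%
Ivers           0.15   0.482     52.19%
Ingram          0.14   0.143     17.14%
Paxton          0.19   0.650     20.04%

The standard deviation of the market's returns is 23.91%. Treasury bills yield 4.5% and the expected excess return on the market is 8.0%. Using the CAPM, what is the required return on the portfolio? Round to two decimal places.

β_Orrin = 0.396 × 40.84% / 23.91% = 0.6764
β_Farrow = 0.769 × 47.50% / 23.91% = 1.5277
β_Dray = 0.437 × 27.91% / 23.91% = 0.5101
β_Ivers = 0.482 × 52.19% / 23.91% = 1.0521
β_Ingram = 0.143 × 17.14% / 23.91% = 0.1025
β_Paxton = 0.650 × 20.04% / 23.91% = 0.5448
β_P = Σ w_i β_i = 0.08×0.6764 + 0.12×1.5277 + 0.32×0.5101 + 0.15×1.0521 + 0.14×0.1025 + 0.19×0.5448 = 0.6763
E(R_P) = R_f + β_P × MRP = 4.5% + 0.6763 × 8.0% = 9.91%

9.91%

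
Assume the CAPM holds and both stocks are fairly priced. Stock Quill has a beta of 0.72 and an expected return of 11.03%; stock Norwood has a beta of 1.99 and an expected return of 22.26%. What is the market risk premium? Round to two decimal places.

8.84%

Both satisfy E(R) = R_f + β·MRP, so the slope of the SML is
MRP = (22.26% − 11.03%) / (1.99 − 0.72) = 11.23% / 1.27 = 8.8425%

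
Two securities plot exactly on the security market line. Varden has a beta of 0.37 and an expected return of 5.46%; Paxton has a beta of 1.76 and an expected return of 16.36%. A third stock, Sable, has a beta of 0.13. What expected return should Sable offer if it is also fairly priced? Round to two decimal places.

MRP (SML slope) = (16.36% − 5.46%) / (1.76 − 0.37) = 10.90% / 1.39 = 7.8417%
R_f (intercept) = 5.46% − 0.37 × 7.8417% = 2.5586%
E(R_Sable) = R_f + β × MRP = 2.5586% + 0.13 × 7.8417% = 3.58%

3.58%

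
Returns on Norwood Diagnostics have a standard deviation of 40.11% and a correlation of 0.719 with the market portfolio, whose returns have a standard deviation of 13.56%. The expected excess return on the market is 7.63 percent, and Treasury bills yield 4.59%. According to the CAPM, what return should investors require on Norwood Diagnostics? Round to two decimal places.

20.82%

β = ρ × σ_i / σ_m = 0.719 × 40.11% / 13.56% = 2.1268
E(R) = 4.59% + 2.1268 × 7.63% = 20.82%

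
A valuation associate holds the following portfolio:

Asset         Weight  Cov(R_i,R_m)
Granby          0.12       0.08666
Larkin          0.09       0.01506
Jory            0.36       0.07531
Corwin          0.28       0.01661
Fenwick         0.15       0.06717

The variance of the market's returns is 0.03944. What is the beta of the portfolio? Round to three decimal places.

β_Granby = 0.08666 / 0.03944 = 2.1973
β_Larkin = 0.01506 / 0.03944 = 0.3818
β_Jory = 0.07531 / 0.03944 = 1.9095
β_Corwin = 0.01661 / 0.03944 = 0.4211
β_Fenwick = 0.06717 / 0.03944 = 1.7031
β_P = Σ w_i β_i = 0.12×2.1973 + 0.09×0.3818 + 0.36×1.9095 + 0.28×0.4211 + 0.15×1.7031 = 1.3588

1.359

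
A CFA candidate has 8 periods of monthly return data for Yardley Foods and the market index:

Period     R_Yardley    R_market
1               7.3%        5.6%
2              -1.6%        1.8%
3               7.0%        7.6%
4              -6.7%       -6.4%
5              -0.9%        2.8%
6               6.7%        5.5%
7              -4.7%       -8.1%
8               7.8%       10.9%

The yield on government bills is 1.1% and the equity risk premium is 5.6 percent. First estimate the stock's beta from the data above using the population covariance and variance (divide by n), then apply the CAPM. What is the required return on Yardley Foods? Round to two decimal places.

Mean R_i = (7.3 − 1.6 + 7.0 − 6.7 − 0.9 + 6.7 − 4.7 + 7.8) / 8 = 1.8625%
Mean R_m = (5.6 + 1.8 + 7.6 − 6.4 + 2.8 + 5.5 − 8.1 + 10.9) / 8 = 2.4625%
Σ(R_i − R̄_i)(R_m − R̄_m) = 254.8088  ⇒  Cov = 254.8088 / 8 = 31.8511
Σ(R_m − R̄_m)² = 307.3188  ⇒  Var(R_m) = 307.3188 / 8 = 38.4149
β = Cov / Var(R_m) = 31.8511 / 38.4149 = 0.8291
E(R) = R_f + β × MRP = 1.1% + 0.8291 × 5.6% = 5.74%

5.74%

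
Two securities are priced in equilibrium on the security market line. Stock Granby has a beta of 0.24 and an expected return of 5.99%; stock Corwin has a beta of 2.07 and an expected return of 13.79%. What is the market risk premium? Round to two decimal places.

Both satisfy E(R) = R_f + β·MRP, so the slope of the SML is
MRP = (13.79% − 5.99%) / (2.07 − 0.24) = 7.80% / 1.83 = 4.2623%

4.26%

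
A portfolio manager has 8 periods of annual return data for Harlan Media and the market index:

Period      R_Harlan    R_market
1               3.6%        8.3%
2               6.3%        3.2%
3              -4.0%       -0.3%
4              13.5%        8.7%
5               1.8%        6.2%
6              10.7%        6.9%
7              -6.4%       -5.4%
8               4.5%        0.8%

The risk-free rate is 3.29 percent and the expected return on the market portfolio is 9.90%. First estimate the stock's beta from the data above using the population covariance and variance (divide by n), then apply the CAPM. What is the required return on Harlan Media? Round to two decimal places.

10.50%

Mean R_i = (3.6 + 6.3 − 4.0 + 13.5 + 1.8 + 10.7 − 6.4 + 4.5) / 8 = 3.7500%
Mean R_m = (8.3 + 3.2 − 0.3 + 8.7 + 6.2 + 6.9 − 5.4 + 0.8) / 8 = 3.5500%
Σ(R_i − R̄_i)(R_m − R̄_m) = 185.3400  ⇒  Cov = 185.3400 / 8 = 23.1675
Σ(R_m − R̄_m)² = 169.9400  ⇒  Var(R_m) = 169.9400 / 8 = 21.2425
β = Cov / Var(R_m) = 23.1675 / 21.2425 = 1.0906
MRP = 9.90% − 3.29% = 6.61%
E(R) = R_f + β × MRP = 3.29% + 1.0906 × 6.61% = 10.50%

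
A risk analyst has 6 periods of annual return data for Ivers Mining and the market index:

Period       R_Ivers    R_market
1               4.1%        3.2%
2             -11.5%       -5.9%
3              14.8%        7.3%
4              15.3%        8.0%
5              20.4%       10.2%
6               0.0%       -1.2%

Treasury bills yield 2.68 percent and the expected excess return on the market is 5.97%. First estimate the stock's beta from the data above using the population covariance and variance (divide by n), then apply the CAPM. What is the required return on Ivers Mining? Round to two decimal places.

14.12%

Mean R_i = (4.1 − 11.5 + 14.8 + 15.3 + 20.4 + 0.0) / 6 = 7.1833%
Mean R_m = (3.2 − 5.9 + 7.3 + 8.0 + 10.2 − 1.2) / 6 = 3.6000%
Σ(R_i − R̄_i)(R_m − R̄_m) = 364.3300  ⇒  Cov = 364.3300 / 6 = 60.7217
Σ(R_m − R̄_m)² = 190.0600  ⇒  Var(R_m) = 190.0600 / 6 = 31.6767
β = Cov / Var(R_m) = 60.7217 / 31.6767 = 1.9169
E(R) = R_f + β × MRP = 2.68% + 1.9169 × 5.97% = 14.12%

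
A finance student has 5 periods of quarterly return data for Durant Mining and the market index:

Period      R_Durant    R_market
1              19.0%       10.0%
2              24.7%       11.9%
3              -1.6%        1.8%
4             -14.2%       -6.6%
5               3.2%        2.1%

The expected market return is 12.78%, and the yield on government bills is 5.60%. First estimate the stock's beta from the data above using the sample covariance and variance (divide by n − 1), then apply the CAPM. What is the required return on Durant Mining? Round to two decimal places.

20.74%

Mean R_i = (19.0 + 24.7 − 1.6 − 14.2 + 3.2) / 5 = 6.2200%
Mean R_m = (10.0 + 11.9 + 1.8 − 6.6 + 2.1) / 5 = 3.8400%
Σ(R_i − R̄_i)(R_m − R̄_m) = 462.0660  ⇒  Cov = 462.0660 / 4 = 115.5165
Σ(R_m − R̄_m)² = 219.0920  ⇒  Var(R_m) = 219.0920 / 4 = 54.7730
β = Cov / Var(R_m) = 115.5165 / 54.7730 = 2.1090
MRP = 12.78% − 5.60% = 7.18%
E(R) = R_f + β × MRP = 5.60% + 2.1090 × 7.18% = 20.74%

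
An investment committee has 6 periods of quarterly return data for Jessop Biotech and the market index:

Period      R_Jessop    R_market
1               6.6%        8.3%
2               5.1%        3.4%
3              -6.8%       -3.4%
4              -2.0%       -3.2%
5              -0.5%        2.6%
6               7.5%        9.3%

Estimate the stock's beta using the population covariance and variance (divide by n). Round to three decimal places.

0.964

Mean R_i = (6.6 + 5.1 − 6.8 − 2.0 − 0.5 + 7.5) / 6 = 1.6500%
Mean R_m = (8.3 + 3.4 − 3.4 − 3.2 + 2.6 + 9.3) / 6 = 2.8333%
Σ(R_i − R̄_i)(R_m − R̄_m) = 142.0400  ⇒  Cov = 142.0400 / 6 = 23.6733
Σ(R_m − R̄_m)² = 147.3333  ⇒  Var(R_m) = 147.3333 / 6 = 24.5556
β = Cov / Var(R_m) = 23.6733 / 24.5556 = 0.9641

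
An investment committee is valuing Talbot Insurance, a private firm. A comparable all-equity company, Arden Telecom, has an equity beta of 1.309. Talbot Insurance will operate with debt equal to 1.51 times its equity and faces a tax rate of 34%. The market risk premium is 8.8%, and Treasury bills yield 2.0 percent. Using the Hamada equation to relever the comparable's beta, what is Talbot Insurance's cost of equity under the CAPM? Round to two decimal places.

β_L = β_U × [1 + (1 − t)(D/E)] = 1.309 × [1 + (1 − 0.34) × 1.51]
    = 1.309 × [1 + 0.66 × 1.51] = 1.309 × 1.9966 = 2.6135
E(R) = R_f + β_L × MRP = 2.0% + 2.6135 × 8.8% = 25.00%

25.00%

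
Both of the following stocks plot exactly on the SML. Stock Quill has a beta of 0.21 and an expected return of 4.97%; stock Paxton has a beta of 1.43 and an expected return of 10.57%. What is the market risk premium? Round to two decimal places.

Both satisfy E(R) = R_f + β·MRP, so the slope of the SML is
MRP = (10.57% − 4.97%) / (1.43 − 0.21) = 5.60% / 1.22 = 4.5902%

4.59%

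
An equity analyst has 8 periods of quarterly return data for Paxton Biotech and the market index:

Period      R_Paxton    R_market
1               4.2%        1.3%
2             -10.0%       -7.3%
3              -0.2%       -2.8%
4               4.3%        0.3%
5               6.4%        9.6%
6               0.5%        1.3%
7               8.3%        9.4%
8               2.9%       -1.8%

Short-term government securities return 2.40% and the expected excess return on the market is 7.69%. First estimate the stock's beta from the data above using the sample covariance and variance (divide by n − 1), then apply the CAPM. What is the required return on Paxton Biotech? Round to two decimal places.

8.75%

Mean R_i = (4.2 − 10.0 − 0.2 + 4.3 + 6.4 + 0.5 + 8.3 + 2.9) / 8 = 2.0500%
Mean R_m = (1.3 − 7.3 − 2.8 + 0.3 + 9.6 + 1.3 + 9.4 − 1.8) / 8 = 1.2500%
Σ(R_i − R̄_i)(R_m − R̄_m) = 194.7000  ⇒  Cov = 194.7000 / 7 = 27.8143
Σ(R_m − R̄_m)² = 235.8600  ⇒  Var(R_m) = 235.8600 / 7 = 33.6943
β = Cov / Var(R_m) = 27.8143 / 33.6943 = 0.8255
E(R) = R_f + β × MRP = 2.40% + 0.8255 × 7.69% = 8.75%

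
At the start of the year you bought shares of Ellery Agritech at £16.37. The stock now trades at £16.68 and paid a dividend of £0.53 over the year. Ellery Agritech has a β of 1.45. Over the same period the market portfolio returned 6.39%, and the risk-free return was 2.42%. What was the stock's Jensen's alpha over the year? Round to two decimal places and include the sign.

Realised HPR = (P1 + D1 − P0) / P0 = (16.68 + 0.53 − 16.37) / 16.37 = 0.84 / 16.37 = 5.1313%
MRP = 6.39% − 2.42% = 3.97%
CAPM required = R_f + β·MRP = 2.42% + 1.45 × 3.97% = 8.1765%
α = realised − required = 5.1313% − 8.1765% = -3.05%

-3.05%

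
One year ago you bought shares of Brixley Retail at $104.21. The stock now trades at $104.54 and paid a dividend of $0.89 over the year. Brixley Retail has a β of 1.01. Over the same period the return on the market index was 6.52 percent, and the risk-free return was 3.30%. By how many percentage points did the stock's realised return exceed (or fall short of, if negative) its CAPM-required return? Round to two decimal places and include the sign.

-5.38%

Realised HPR = (P1 + D1 − P0) / P0 = (104.54 + 0.89 − 104.21) / 104.21 = 1.22 / 104.21 = 1.1707%
MRP = 6.52% − 3.30% = 3.22%
CAPM required = R_f + β·MRP = 3.30% + 1.01 × 3.22% = 6.5522%
α = realised − required = 1.1707% − 6.5522% = -5.38%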